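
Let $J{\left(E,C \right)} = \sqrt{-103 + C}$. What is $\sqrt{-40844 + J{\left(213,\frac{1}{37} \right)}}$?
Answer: $\frac{\sqrt{-55915436 + 37 i \sqrt{140970}}}{37} \approx 0.025105 + 202.1 i$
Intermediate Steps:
$\sqrt{-40844 + J{\left(213,\frac{1}{37} \right)}} = \sqrt{-40844 + \sqrt{-103 + \frac{1}{37}}} = \sqrt{-40844 + \sqrt{- \frac{3810}{37}}} = \sqrt{-40844 + \frac{i \sqrt{140970}}{37}}$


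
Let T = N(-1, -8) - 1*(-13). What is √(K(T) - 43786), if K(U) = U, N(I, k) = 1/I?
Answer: I*√43774 ≈ 209.22*I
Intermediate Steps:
T = 12 (T = 1/(-1) - 1*(-13) = -1 + 13 = 12)
√(K(T) - 43786) = √(12 - 43786) = √(-43774) = I*√43774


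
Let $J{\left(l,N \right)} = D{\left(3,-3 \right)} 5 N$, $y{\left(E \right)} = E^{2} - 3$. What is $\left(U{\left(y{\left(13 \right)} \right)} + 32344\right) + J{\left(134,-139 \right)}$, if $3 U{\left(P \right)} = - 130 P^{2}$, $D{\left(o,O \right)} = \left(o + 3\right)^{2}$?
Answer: $- \frac{3560308}{3} \approx -1.1868 \cdot 10^{6}$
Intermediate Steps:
$y{\left(E \right)} = -3 + E^{2}$ ($y{\left(E \right)} = E^{2} - 3 = -3 + E^{2}$)
$D{\left(o,O \right)} = \left(3 + o\right)^{2}$
$U{\left(P \right)} = - \frac{130 P^{2}}{3}$ ($U{\left(P \right)} = \frac{\left(-130\right) P^{2}}{3} = - \frac{130 P^{2}}{3}$)
$J{\left(l,N \right)} = 180 N$ ($J{\left(l,N \right)} = \left(3 + 3\right)^{2} \cdot 5 N = 6^{2} \cdot 5 N = 36 \cdot 5 N = 180 N$)
$\left(U{\left(y{\left(13 \right)} \right)} + 32344\right) + J{\left(134,-139 \right)} = \left(- \frac{130 \left(-3 + 13^{2}\right)^{2}}{3} + 32344\right) + 180 \left(-139\right) = \left(- \frac{130 \left(-3 + 169\right)^{2}}{3} + 32344\right) - 25020 = \left(- \frac{130 \cdot 166^{2}}{3} + 32344\right) - 25020 = \left(\left(- \frac{130}{3}\right) 27556 + 32344\right) - 25020 = \left(- \frac{3582280}{3} + 32344\right) - 25020 = - \frac{3485248}{3} - 25020 = - \frac{3560308}{3}$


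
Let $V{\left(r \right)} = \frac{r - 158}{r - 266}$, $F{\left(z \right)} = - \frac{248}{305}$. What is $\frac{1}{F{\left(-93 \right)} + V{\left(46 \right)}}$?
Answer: $- \frac{671}{204} \approx -3.2892$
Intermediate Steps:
$F{\left(z \right)} = - \frac{248}{305}$ ($F{\left(z \right)} = \left(-248\right) \frac{1}{305} = - \frac{248}{305}$)
$V{\left(r \right)} = \frac{-158 + r}{-266 + r}$
$\frac{1}{F{\left(-93 \right)} + V{\left(46 \right)}} = \frac{1}{- \frac{248}{305} + \frac{-158 + 46}{-266 + 46}} = \frac{1}{- \frac{248}{305} + \frac{1}{-220} \left(-112\right)} = \frac{1}{- \frac{248}{305} - - \frac{28}{55}} = \frac{1}{- \frac{248}{305} + \frac{28}{55}} = \frac{1}{- \frac{204}{671}} = - \frac{671}{204}$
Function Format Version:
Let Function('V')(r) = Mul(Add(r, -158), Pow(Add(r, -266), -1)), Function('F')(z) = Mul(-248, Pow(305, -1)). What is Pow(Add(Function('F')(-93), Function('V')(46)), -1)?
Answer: Rational(-671, 204) ≈ -3.2892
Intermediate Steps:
Function('F')(z) = Rational(-248, 305) (Function('F')(z) = Mul(-248, Rational(1, 305)) = Rational(-248, 305))
Function('V')(r) = Mul(Pow(Add(-266, r), -1), Add(-158, r)) (Function('V')(r) = Mul(Add(-158, r), Pow(Add(-266, r), -1)) = Mul(Pow(Add(-266, r), -1), Add(-158, r)))
Pow(Add(Function('F')(-93), Function('V')(46)), -1) = Pow(Add(Rational(-248, 305), Mul(Pow(Add(-266, 46), -1), Add(-158, 46))), -1) = Pow(Add(Rational(-248, 305), Mul(Pow(-220, -1), -112)), -1) = Pow(Add(Rational(-248, 305), Mul(Rational(-1, 220), -112)), -1) = Pow(Add(Rational(-248, 305), Rational(28, 55)), -1) = Pow(Rational(-204, 671), -1) = Rational(-671, 204)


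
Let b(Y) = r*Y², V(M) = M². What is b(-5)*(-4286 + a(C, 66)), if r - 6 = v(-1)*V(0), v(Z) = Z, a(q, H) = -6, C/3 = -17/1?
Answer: -643800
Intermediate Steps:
C = -51 (C = 3*(-17/1) = 3*(-17*1) = 3*(-17) = -51)
r = 6 (r = 6 - 1*0² = 6 - 1*0 = 6 + 0 = 6)
b(Y) = 6*Y²
b(-5)*(-4286 + a(C, 66)) = (6*(-5)²)*(-4286 - 6) = (6*25)*(-4292) = 150*(-4292) = -643800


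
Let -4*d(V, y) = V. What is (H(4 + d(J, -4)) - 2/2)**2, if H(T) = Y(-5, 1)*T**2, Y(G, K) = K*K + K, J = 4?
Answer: 289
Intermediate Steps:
Y(G, K) = K + K**2 (Y(G, K) = K**2 + K = K + K**2)
d(V, y) = -V/4
H(T) = 2*T**2 (H(T) = (1*(1 + 1))*T**2 = (1*2)*T**2 = 2*T**2)
(H(4 + d(J, -4)) - 2/2)**2 = (2*(4 - 1/4*4)**2 - 2/2)**2 = (2*(4 - 1)**2 - 2*1/2)**2 = (2*3**2 - 1)**2 = (2*9 - 1)**2 = (18 - 1)**2 = 17**2 = 289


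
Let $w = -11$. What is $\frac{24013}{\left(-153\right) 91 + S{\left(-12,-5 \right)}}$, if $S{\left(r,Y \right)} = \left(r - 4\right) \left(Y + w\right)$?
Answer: $- \frac{24013}{13667} \approx -1.757$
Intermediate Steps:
$S{\left(r,Y \right)} = \left(-11 + Y\right) \left(-4 + r\right)$ ($S{\left(r,Y \right)} = \left(r - 4\right) \left(Y - 11\right) = \left(-4 + r\right) \left(-11 + Y\right) = \left(-11 + Y\right) \left(-4 + r\right)$)
$\frac{24013}{\left(-153\right) 91 + S{\left(-12,-5 \right)}} = \frac{24013}{\left(-153\right) 91 - -256} = \frac{24013}{-13923 + \left(44 + 132 + 20 + 60\right)} = \frac{24013}{-13923 + 256} = \frac{24013}{-13667} = 24013 \left(- \frac{1}{13667}\right) = - \frac{24013}{13667}$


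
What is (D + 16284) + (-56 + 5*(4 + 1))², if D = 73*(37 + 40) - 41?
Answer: 22825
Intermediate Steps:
D = 5580 (D = 73*77 - 41 = 5621 - 41 = 5580)
(D + 16284) + (-56 + 5*(4 + 1))² = (5580 + 16284) + (-56 + 5*(4 + 1))² = 21864 + (-56 + 5*5)² = 21864 + (-56 + 25)² = 21864 + (-31)² = 21864 + 961 = 22825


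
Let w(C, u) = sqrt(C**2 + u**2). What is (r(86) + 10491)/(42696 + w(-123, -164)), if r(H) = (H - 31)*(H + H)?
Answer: 19951/42901 ≈ 0.46505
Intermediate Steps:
r(H) = 2*H*(-31 + H) (r(H) = (-31 + H)*(2*H) = 2*H*(-31 + H))
(r(86) + 10491)/(42696 + w(-123, -164)) = (2*86*(-31 + 86) + 10491)/(42696 + sqrt((-123)**2 + (-164)**2)) = (2*86*55 + 10491)/(42696 + sqrt(15129 + 26896)) = (9460 + 10491)/(42696 + sqrt(42025)) = 19951/(42696 + 205) = 19951/42901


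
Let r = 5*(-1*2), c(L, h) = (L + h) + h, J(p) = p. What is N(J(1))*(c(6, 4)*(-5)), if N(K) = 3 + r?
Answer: 490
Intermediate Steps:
c(L, h) = L + 2*h
r = -10 (r = 5*(-2) = -10)
N(K) = -7 (N(K) = 3 - 10 = -7)
N(J(1))*(c(6, 4)*(-5)) = -7*(6 + 2*4)*(-5) = -7*(6 + 8)*(-5) = -98*(-5) = -7*(-70) = 490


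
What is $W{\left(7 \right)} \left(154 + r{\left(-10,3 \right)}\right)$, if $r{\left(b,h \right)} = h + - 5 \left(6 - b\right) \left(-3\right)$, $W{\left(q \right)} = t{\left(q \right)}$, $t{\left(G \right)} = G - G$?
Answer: $0$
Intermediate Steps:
$t{\left(G \right)} = 0$
$W{\left(q \right)} = 0$
$r{\left(b,h \right)} = 90 + h - 15 b$ ($r{\left(b,h \right)} = h + \left(-30 + 5 b\right) \left(-3\right) = h - \left(-90 + 15 b\right) = 90 + h - 15 b$)
$W{\left(7 \right)} \left(154 + r{\left(-10,3 \right)}\right) = 0 \left(154 + \left(90 + 3 - -150\right)\right) = 0 \left(154 + \left(90 + 3 + 150\right)\right) = 0 \left(154 + 243\right) = 0 \cdot 397 = 0$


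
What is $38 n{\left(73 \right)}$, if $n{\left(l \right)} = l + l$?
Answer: $5548$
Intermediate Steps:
$n{\left(l \right)} = 2 l$
$38 n{\left(73 \right)} = 38 \cdot 2 \cdot 73 = 38 \cdot 146 = 5548$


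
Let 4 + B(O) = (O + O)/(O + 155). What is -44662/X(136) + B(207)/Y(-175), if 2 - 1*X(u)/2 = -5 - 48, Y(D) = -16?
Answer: -64642141/159280 ≈ -405.84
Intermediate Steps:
B(O) = -4 + 2*O/(155 + O) (B(O) = -4 + (O + O)/(O + 155) = -4 + (2*O)/(155 + O) = -4 + 2*O/(155 + O))
X(u) = 110 (X(u) = 4 - 2*(-5 - 48) = 4 - 2*(-53) = 4 + 106 = 110)
-44662/X(136) + B(207)/Y(-175) = -44662/110 + (2*(-310 - 1*207)/(155 + 207))/(-16) = -44662*1/110 + (2*(-310 - 207)/362)*(-1/16) = -22331/55 + (2*(1/362)*(-517))*(-1/16) = -22331/55 - 517/181*(-1/16) = -22331/55 + 517/2896 = -64642141/159280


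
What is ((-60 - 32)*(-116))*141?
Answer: 1504752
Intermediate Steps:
((-60 - 32)*(-116))*141 = -92*(-116)*141 = 10672*141 = 1504752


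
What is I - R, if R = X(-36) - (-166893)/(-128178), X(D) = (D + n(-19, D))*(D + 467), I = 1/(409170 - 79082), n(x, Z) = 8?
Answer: 85108734468319/7051669944 ≈ 12069.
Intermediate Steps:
I = 1/330088 ≈ 3.0295e-6
X(D) = (8 + D)*(467 + D) (X(D) = (D + 8)*(D + 467) = (8 + D)*(467 + D))
R = -515672999/42726 (R = (3736 + (-36)² + 475*(-36)) - (-166893)/(-128178) = (3736 + 1296 - 17100) - (-166893)*(-1)/128178 = -12068 - 1*55631/42726 = -12068 - 55631/42726 = -515672999/42726 ≈ -12069.)
I - R = 1/330088 - 1*(-515672999/42726) = 1/330088 + 515672999/42726 = 85108734468319/7051669944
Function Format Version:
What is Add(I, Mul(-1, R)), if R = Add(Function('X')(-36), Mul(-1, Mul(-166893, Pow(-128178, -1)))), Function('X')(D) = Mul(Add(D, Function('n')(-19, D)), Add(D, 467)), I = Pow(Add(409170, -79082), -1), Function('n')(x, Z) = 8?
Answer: Rational(85108734468319, 7051669944) ≈ 12069.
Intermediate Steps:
I = Rational(1, 330088) (I = Pow(330088, -1) = Rational(1, 330088) ≈ 3.0295e-6)
Function('X')(D) = Mul(Add(8, D), Add(467, D)) (Function('X')(D) = Mul(Add(D, 8), Add(D, 467)) = Mul(Add(8, D), Add(467, D)))
R = Rational(-515672999, 42726) (R = Add(Add(3736, Pow(-36, 2), Mul(475, -36)), Mul(-1, Mul(-166893, Pow(-128178, -1)))) = Add(Add(3736, 1296, -17100), Mul(-1, Mul(-166893, Rational(-1, 128178)))) = Add(-12068, Mul(-1, Rational(55631, 42726))) = Add(-12068, Rational(-55631, 42726)) = Rational(-515672999, 42726) ≈ -12069.)
Add(I, Mul(-1, R)) = Add(Rational(1, 330088), Mul(-1, Rational(-515672999, 42726))) = Add(Rational(1, 330088), Rational(515672999, 42726)) = Rational(85108734468319, 7051669944)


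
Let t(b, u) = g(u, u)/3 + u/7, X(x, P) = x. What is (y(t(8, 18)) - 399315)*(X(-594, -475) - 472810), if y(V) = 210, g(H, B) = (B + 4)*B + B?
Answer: 188937903420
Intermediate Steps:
g(H, B) = B + B*(4 + B) (g(H, B) = (4 + B)*B + B = B*(4 + B) + B = B + B*(4 + B))
t(b, u) = u/7 + u*(5 + u)/3 (t(b, u) = (u*(5 + u))/3 + u/7 = (u*(5 + u))*(⅓) + u*(⅐) = u*(5 + u)/3 + u/7 = u/7 + u*(5 + u)/3)
(y(t(8, 18)) - 399315)*(X(-594, -475) - 472810) = (210 - 399315)*(-594 - 472810) = -399105*(-473404) = 188937903420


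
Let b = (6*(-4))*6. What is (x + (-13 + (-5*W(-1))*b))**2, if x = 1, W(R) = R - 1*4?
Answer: 13046544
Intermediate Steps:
b = -144 (b = -24*6 = -144)
W(R) = -4 + R (W(R) = R - 4 = -4 + R)
(x + (-13 + (-5*W(-1))*b))**2 = (1 + (-13 - 5*(-4 - 1)*(-144)))**2 = (1 + (-13 - 5*(-5)*(-144)))**2 = (1 + (-13 + 25*(-144)))**2 = (1 + (-13 - 3600))**2 = (1 - 3613)**2 = (-3612)**2 = 13046544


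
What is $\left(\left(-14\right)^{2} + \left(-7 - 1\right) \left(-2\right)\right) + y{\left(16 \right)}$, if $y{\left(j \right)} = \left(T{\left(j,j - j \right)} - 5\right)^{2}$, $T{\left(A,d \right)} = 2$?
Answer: $221$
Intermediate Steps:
$y{\left(j \right)} = 9$ ($y{\left(j \right)} = \left(2 - 5\right)^{2} = \left(-3\right)^{2} = 9$)
$\left(\left(-14\right)^{2} + \left(-7 - 1\right) \left(-2\right)\right) + y{\left(16 \right)} = \left(\left(-14\right)^{2} + \left(-7 - 1\right) \left(-2\right)\right) + 9 = \left(196 - -16\right) + 9 = \left(196 + 16\right) + 9 = 212 + 9 = 221$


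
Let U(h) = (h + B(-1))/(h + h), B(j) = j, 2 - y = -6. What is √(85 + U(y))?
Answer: √1367/4 ≈ 9.2432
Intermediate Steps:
y = 8 (y = 2 - 1*(-6) = 2 + 6 = 8)
U(h) = (-1 + h)/(2*h) (U(h) = (h - 1)/(h + h) = (-1 + h)/((2*h)) = (-1 + h)*(1/(2*h)) = (-1 + h)/(2*h))
√(85 + U(y)) = √(85 + (½)*(-1 + 8)/8) = √(85 + (½)*(⅛)*7) = √(85 + 7/16) = √(1367/16) = √1367/4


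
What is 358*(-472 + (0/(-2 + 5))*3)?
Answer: -168976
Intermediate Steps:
358*(-472 + (0/(-2 + 5))*3) = 358*(-472 + (0/3)*3) = 358*(-472 + ((1/3)*0)*3) = 358*(-472 + 0*3) = 358*(-472 + 0) = 358*(-472) = -168976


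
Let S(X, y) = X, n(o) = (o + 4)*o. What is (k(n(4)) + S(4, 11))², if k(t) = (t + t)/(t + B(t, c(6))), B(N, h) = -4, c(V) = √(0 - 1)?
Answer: 1936/49 ≈ 39.510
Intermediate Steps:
n(o) = o*(4 + o) (n(o) = (4 + o)*o = o*(4 + o))
c(V) = I (c(V) = √(-1) = I)
k(t) = 2*t/(-4 + t) (k(t) = (t + t)/(t - 4) = (2*t)/(-4 + t) = 2*t/(-4 + t))
(k(n(4)) + S(4, 11))² = (2*(4*(4 + 4))/(-4 + 4*(4 + 4)) + 4)² = (2*(4*8)/(-4 + 4*8) + 4)² = (2*32/(-4 + 32) + 4)² = (2*32/28 + 4)² = (2*32*(1/28) + 4)² = (16/7 + 4)² = (44/7)² = 1936/49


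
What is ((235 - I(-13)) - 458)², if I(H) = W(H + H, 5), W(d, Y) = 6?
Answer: 52441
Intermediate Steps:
I(H) = 6
((235 - I(-13)) - 458)² = ((235 - 1*6) - 458)² = ((235 - 6) - 458)² = (229 - 458)² = (-229)² = 52441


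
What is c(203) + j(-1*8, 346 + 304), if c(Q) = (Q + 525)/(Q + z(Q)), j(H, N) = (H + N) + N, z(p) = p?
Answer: 37520/29 ≈ 1293.8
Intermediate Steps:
j(H, N) = H + 2*N
c(Q) = (525 + Q)/(2*Q) (c(Q) = (Q + 525)/(Q + Q) = (525 + Q)/((2*Q)) = (525 + Q)*(1/(2*Q)) = (525 + Q)/(2*Q))
c(203) + j(-1*8, 346 + 304) = (½)*(525 + 203)/203 + (-1*8 + 2*(346 + 304)) = (½)*(1/203)*728 + (-8 + 2*650) = 52/29 + (-8 + 1300) = 52/29 + 1292 = 37520/29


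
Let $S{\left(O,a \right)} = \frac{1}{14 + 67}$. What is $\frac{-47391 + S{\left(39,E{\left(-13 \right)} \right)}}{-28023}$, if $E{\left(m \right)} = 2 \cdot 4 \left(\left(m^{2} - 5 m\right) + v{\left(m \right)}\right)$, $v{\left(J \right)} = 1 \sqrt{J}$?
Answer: $\frac{3838670}{2269863} \approx 1.6911$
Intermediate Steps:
$v{\left(J \right)} = \sqrt{J}$
$E{\left(m \right)} = - 40 m + 8 \sqrt{m} + 8 m^{2}$ ($E{\left(m \right)} = 2 \cdot 4 \left(\left(m^{2} - 5 m\right) + \sqrt{m}\right) = 8 \left(\sqrt{m} + m^{2} - 5 m\right) = - 40 m + 8 \sqrt{m} + 8 m^{2}$)
$S{\left(O,a \right)} = \frac{1}{81}$
$\frac{-47391 + S{\left(39,E{\left(-13 \right)} \right)}}{-28023} = \frac{-47391 + \frac{1}{81}}{-28023} = \left(- \frac{3838670}{81}\right) \left(- \frac{1}{28023}\right) = \frac{3838670}{2269863}$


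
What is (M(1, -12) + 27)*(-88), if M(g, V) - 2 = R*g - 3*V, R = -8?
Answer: -5016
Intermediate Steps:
M(g, V) = 2 - 8*g - 3*V (M(g, V) = 2 + (-8*g - 3*V) = 2 - 8*g - 3*V)
(M(1, -12) + 27)*(-88) = ((2 - 8*1 - 3*(-12)) + 27)*(-88) = ((2 - 8 + 36) + 27)*(-88) = (30 + 27)*(-88) = 57*(-88) = -5016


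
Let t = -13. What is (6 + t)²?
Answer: 49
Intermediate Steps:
(6 + t)² = (6 - 13)² = (-7)² = 49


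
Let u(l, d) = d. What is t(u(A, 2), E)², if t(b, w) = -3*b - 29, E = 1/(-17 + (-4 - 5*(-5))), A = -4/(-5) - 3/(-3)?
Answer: 1225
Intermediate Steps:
A = 9/5 (A = -4*(-⅕) - 3*(-⅓) = ⅘ + 1 = 9/5 ≈ 1.8000)
E = ¼ (E = 1/(-17 + (-4 + 25)) = 1/(-17 + 21) = 1/4 = ¼ ≈ 0.25000)
t(b, w) = -29 - 3*b
t(u(A, 2), E)² = (-29 - 3*2)² = (-29 - 6)² = (-35)² = 1225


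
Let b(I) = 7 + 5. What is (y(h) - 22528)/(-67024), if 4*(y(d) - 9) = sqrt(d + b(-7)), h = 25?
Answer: 22519/67024 - sqrt(37)/268096 ≈ 0.33596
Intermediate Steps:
b(I) = 12
y(d) = 9 + sqrt(12 + d)/4 (y(d) = 9 + sqrt(d + 12)/4 = 9 + sqrt(12 + d)/4)
(y(h) - 22528)/(-67024) = ((9 + sqrt(12 + 25)/4) - 22528)/(-67024) = ((9 + sqrt(37)/4) - 22528)*(-1/67024) = (-22519 + sqrt(37)/4)*(-1/67024) = 22519/67024 - sqrt(37)/268096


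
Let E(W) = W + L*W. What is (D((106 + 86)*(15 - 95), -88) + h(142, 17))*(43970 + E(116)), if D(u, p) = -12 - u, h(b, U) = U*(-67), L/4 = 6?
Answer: 665975830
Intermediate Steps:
L = 24 (L = 4*6 = 24)
h(b, U) = -67*U
E(W) = 25*W (E(W) = W + 24*W = 25*W)
(D((106 + 86)*(15 - 95), -88) + h(142, 17))*(43970 + E(116)) = ((-12 - (106 + 86)*(15 - 95)) - 67*17)*(43970 + 25*116) = ((-12 - 192*(-80)) - 1139)*(43970 + 2900) = ((-12 - 1*(-15360)) - 1139)*46870 = ((-12 + 15360) - 1139)*46870 = (15348 - 1139)*46870 = 14209*46870 = 665975830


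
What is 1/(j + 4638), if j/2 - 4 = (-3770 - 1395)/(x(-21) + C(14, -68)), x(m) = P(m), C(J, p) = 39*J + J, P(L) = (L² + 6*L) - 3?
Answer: 436/2020491 ≈ 0.00021579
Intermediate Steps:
P(L) = -3 + L² + 6*L
C(J, p) = 40*J
x(m) = -3 + m² + 6*m
j = -1677/436 (j = 8 + 2*((-3770 - 1395)/((-3 + (-21)² + 6*(-21)) + 40*14)) = 8 + 2*(-5165/((-3 + 441 - 126) + 560)) = 8 + 2*(-5165/(312 + 560)) = 8 + 2*(-5165/872) = 8 - 5165/436 = -1677/436 ≈ -3.8463)
1/(j + 4638) = 1/(-1677/436 + 4638) = 1/(2020491/436) = 436/2020491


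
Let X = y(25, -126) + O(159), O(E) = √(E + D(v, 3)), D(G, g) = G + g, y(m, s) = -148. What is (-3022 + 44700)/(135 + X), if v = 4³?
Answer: 541814/57 + 41678*√226/57 ≈ 20498.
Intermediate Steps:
v = 64
O(E) = √(67 + E) (O(E) = √(E + (64 + 3)) = √(E + 67) = √(67 + E))
X = -148 + √226 (X = -148 + √(67 + 159) = -148 + √226 ≈ -132.97)
(-3022 + 44700)/(135 + X) = (-3022 + 44700)/(135 + (-148 + √226)) = 41678/(-13 + √226)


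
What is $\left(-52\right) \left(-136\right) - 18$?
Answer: $7054$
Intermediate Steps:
$\left(-52\right) \left(-136\right) - 18 = 7072 - 18 = 7054$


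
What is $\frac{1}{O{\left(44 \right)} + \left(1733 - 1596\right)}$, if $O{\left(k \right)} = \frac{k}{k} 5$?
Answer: $\frac{1}{142} \approx 0.0070423$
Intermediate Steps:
$O{\left(k \right)} = 5$ ($O{\left(k \right)} = 1 \cdot 5 = 5$)
$\frac{1}{O{\left(44 \right)} + \left(1733 - 1596\right)} = \frac{1}{5 + \left(1733 - 1596\right)} = \frac{1}{5 + 137} = \frac{1}{142}$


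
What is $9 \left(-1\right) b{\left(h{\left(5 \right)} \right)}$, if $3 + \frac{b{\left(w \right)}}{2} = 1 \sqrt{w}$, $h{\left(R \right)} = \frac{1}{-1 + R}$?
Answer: $45$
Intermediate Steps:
$b{\left(w \right)} = -6 + 2 \sqrt{w}$ ($b{\left(w \right)} = -6 + 2 \cdot 1 \sqrt{w} = -6 + 2 \sqrt{w}$)
$9 \left(-1\right) b{\left(h{\left(5 \right)} \right)} = 9 \left(-1\right) \left(-6 + 2 \sqrt{\frac{1}{-1 + 5}}\right) = - 9 \left(-6 + 2 \sqrt{\frac{1}{4}}\right) = - 9 \left(-6 + \frac{2}{2}\right) = - 9 \left(-6 + 2 \cdot \frac{1}{2}\right) = - 9 \left(-6 + 1\right) = \left(-9\right) \left(-5\right) = 45$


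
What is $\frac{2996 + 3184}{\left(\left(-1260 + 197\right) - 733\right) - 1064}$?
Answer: $- \frac{309}{143} \approx -2.1608$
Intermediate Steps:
$\frac{2996 + 3184}{\left(\left(-1260 + 197\right) - 733\right) - 1064} = \frac{6180}{\left(-1063 - 733\right) - 1064} = \frac{6180}{-1796 - 1064} = \frac{6180}{-2860} = 6180 \left(- \frac{1}{2860}\right) = - \frac{309}{143}$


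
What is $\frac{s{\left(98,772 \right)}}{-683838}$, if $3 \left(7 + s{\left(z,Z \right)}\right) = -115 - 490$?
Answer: $\frac{313}{1025757} \approx 0.00030514$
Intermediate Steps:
$s{\left(z,Z \right)} = - \frac{626}{3}$ ($s{\left(z,Z \right)} = -7 + \frac{-115 - 490}{3} = -7 + \frac{1}{3} \left(-605\right) = -7 - \frac{605}{3} = - \frac{626}{3}$)
$\frac{s{\left(98,772 \right)}}{-683838} = - \frac{626}{3 \left(-683838\right)} = \left(- \frac{626}{3}\right) \left(- \frac{1}{683838}\right) = \frac{313}{1025757}$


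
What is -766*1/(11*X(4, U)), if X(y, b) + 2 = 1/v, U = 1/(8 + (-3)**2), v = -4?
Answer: 3064/99 ≈ 30.949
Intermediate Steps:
U = 1/17 (U = 1/(8 + 9) = 1/17 ≈ 0.058824)
X(y, b) = -9/4 (X(y, b) = -2 + 1/(-4) = -2 - 1/4 = -9/4)
-766*1/(11*X(4, U)) = -766/(11*(-9/4)) = -766/(-99/4) = -766*(-4/99) = 3064/99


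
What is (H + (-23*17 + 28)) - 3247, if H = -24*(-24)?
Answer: -3034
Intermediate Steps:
H = 576
(H + (-23*17 + 28)) - 3247 = (576 + (-23*17 + 28)) - 3247 = (576 + (-391 + 28)) - 3247 = (576 - 363) - 3247 = 213 - 3247 = -3034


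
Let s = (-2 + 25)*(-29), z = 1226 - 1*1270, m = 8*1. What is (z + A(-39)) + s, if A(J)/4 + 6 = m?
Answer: -703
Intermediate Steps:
m = 8
A(J) = 8 (A(J) = -24 + 4*8 = -24 + 32 = 8)
z = -44 (z = 1226 - 1270 = -44)
s = -667 (s = 23*(-29) = -667)
(z + A(-39)) + s = (-44 + 8) - 667 = -36 - 667 = -703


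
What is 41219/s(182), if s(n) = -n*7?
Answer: -41219/1274 ≈ -32.354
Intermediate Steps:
s(n) = -7*n
41219/s(182) = 41219/((-7*182)) = 41219/(-1274) = 41219*(-1/1274) = -41219/1274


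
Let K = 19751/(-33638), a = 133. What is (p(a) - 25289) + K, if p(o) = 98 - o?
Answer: -851868463/33638 ≈ -25325.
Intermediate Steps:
K = -19751/33638 (K = 19751*(-1/33638) = -19751/33638 ≈ -0.58716)
(p(a) - 25289) + K = ((98 - 1*133) - 25289) - 19751/33638 = ((98 - 133) - 25289) - 19751/33638 = (-35 - 25289) - 19751/33638 = -25324 - 19751/33638 = -851868463/33638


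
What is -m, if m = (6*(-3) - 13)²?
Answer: -961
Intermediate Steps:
m = 961 (m = (-18 - 13)² = (-31)² = 961)
-m = -1*961 = -961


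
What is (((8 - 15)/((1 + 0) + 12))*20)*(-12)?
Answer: 1680/13 ≈ 129.23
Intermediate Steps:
(((8 - 15)/((1 + 0) + 12))*20)*(-12) = (-7/(1 + 12)*20)*(-12) = (-7/13*20)*(-12) = (-7*1/13*20)*(-12) = -7/13*20*(-12) = -140/13*(-12) = 1680/13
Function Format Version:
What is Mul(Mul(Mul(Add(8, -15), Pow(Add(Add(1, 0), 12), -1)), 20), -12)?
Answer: Rational(1680, 13) ≈ 129.23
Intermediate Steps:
Mul(Mul(Mul(Add(8, -15), Pow(Add(Add(1, 0), 12), -1)), 20), -12) = Mul(Mul(Mul(-7, Pow(Add(1, 12), -1)), 20), -12) = Mul(Mul(Mul(-7, Pow(13, -1)), 20), -12) = Mul(Mul(Mul(-7, Rational(1, 13)), 20), -12) = Mul(Mul(Rational(-7, 13), 20), -12) = Mul(Rational(-140, 13), -12) = Rational(1680, 13)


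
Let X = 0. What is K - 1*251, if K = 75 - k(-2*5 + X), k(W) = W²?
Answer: -276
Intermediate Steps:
K = -25 (K = 75 - (-2*5 + 0)² = 75 - (-10 + 0)² = 75 - 1*(-10)² = 75 - 1*100 = 75 - 100 = -25)
K - 1*251 = -25 - 1*251 = -25 - 251 = -276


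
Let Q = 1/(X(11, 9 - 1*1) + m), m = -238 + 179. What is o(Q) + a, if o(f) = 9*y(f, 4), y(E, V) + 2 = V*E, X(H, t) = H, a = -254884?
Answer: -1019611/4 ≈ -2.5490e+5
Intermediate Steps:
m = -59
Q = -1/48 (Q = 1/(11 - 59) = 1/(-48) = -1/48 ≈ -0.020833)
y(E, V) = -2 + E*V (y(E, V) = -2 + V*E = -2 + E*V)
o(f) = -18 + 36*f (o(f) = 9*(-2 + f*4) = 9*(-2 + 4*f) = -18 + 36*f)
o(Q) + a = (-18 + 36*(-1/48)) - 254884 = (-18 - ¾) - 254884 = -75/4 - 254884 = -1019611/4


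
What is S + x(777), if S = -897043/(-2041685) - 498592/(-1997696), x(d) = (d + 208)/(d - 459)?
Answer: 76735341264001/20265871477620 ≈ 3.7864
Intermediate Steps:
x(d) = (208 + d)/(-459 + d)
S = 87812094389/127458311180 (S = -897043*(-1/2041685) - 498592*(-1/1997696) = 897043/2041685 + 15581/62428 = 87812094389/127458311180 ≈ 0.68895)
S + x(777) = 87812094389/127458311180 + (208 + 777)/(-459 + 777) = 87812094389/127458311180 + 985/318 = 76735341264001/20265871477620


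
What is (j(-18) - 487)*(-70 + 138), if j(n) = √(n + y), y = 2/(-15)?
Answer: -33116 + 272*I*√255/15 ≈ -33116.0 + 289.57*I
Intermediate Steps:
y = -2/15 (y = 2*(-1/15) = -2/15 ≈ -0.13333)
j(n) = √(-2/15 + n) (j(n) = √(n - 2/15) = √(-2/15 + n))
(j(-18) - 487)*(-70 + 138) = (√(-30 + 225*(-18))/15 - 487)*(-70 + 138) = (√(-30 - 4050)/15 - 487)*68 = (√(-4080)/15 - 487)*68 = ((4*I*√255)/15 - 487)*68 = (4*I*√255/15 - 487)*68 = (-487 + 4*I*√255/15)*68 = -33116 + 272*I*√255/15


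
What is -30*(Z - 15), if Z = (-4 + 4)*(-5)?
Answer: 450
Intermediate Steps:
Z = 0 (Z = 0*(-5) = 0)
-30*(Z - 15) = -30*(0 - 15) = -30*(-15) = 450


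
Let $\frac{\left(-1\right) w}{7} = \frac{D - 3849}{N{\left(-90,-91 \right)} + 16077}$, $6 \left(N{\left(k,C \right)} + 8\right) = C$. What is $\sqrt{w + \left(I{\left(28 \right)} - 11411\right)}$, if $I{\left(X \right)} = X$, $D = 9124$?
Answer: $\frac{i \sqrt{105634184065657}}{96323} \approx 106.7 i$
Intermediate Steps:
$N{\left(k,C \right)} = -8 + \frac{C}{6}$
$w = - \frac{221550}{96323}$ ($w = - 7 \frac{9124 - 3849}{\left(-8 + \frac{1}{6} \left(-91\right)\right) + 16077} = - 7 \frac{5275}{\left(-8 - \frac{91}{6}\right) + 16077} = - 7 \frac{5275}{- \frac{139}{6} + 16077} = - 7 \frac{5275}{\frac{96323}{6}} = - 7 \cdot 5275 \cdot \frac{6}{96323} = \left(-7\right) \frac{31650}{96323} = - \frac{221550}{96323} \approx -2.3001$)
$\sqrt{w + \left(I{\left(28 \right)} - 11411\right)} = \sqrt{- \frac{221550}{96323} + \left(28 - 11411\right)} = \sqrt{- \frac{221550}{96323} - 11383} = \sqrt{- \frac{1096666259}{96323}} = \frac{i \sqrt{105634184065657}}{96323}$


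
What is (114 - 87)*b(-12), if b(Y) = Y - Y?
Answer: 0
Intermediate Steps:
b(Y) = 0
(114 - 87)*b(-12) = (114 - 87)*0 = 27*0 = 0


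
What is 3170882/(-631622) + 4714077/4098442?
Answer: -5009080611475/1294333066462 ≈ -3.8700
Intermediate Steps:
3170882/(-631622) + 4714077/4098442 = 3170882*(-1/631622) + 4714077*(1/4098442) = -1585441/315811 + 4714077/4098442 = -5009080611475/1294333066462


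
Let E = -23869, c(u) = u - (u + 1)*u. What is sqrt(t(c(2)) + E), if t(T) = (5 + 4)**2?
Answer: 2*I*sqrt(5947) ≈ 154.23*I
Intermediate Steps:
c(u) = u - u*(1 + u) (c(u) = u - (1 + u)*u = u - u*(1 + u))
t(T) = 81 (t(T) = 9**2 = 81)
sqrt(t(c(2)) + E) = sqrt(81 - 23869) = sqrt(-23788) = 2*I*sqrt(5947)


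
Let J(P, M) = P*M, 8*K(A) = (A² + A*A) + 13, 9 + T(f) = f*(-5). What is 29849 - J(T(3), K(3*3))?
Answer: 30374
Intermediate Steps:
T(f) = -9 - 5*f (T(f) = -9 + f*(-5) = -9 - 5*f)
K(A) = 13/8 + A²/4 (K(A) = ((A² + A*A) + 13)/8 = ((A² + A²) + 13)/8 = (2*A² + 13)/8 = (13 + 2*A²)/8 = 13/8 + A²/4)
J(P, M) = M*P
29849 - J(T(3), K(3*3)) = 29849 - (13/8 + (3*3)²/4)*(-9 - 5*3) = 29849 - (13/8 + (¼)*9²)*(-9 - 15) = 29849 - (13/8 + (¼)*81)*(-24) = 29849 - (13/8 + 81/4)*(-24) = 29849 - 175*(-24)/8 = 29849 - 1*(-525) = 29849 + 525 = 30374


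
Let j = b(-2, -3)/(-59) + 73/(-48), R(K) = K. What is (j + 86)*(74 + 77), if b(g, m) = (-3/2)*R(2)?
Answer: 36147739/2832 ≈ 12764.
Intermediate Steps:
b(g, m) = -3 (b(g, m) = -3/2*2 = -3)
j = -4163/2832 (j = -3/(-59) + 73/(-48) = -3*(-1/59) + 73*(-1/48) = 3/59 - 73/48 = -4163/2832 ≈ -1.4700)
(j + 86)*(74 + 77) = (-4163/2832 + 86)*(74 + 77) = (239389/2832)*151 = 36147739/2832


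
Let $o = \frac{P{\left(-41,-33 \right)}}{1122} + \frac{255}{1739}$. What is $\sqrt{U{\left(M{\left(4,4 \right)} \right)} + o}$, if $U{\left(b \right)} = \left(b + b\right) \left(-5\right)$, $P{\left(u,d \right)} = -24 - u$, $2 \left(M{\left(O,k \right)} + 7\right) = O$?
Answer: $\frac{\sqrt{660784792206}}{114774} \approx 7.0825$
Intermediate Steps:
$M{\left(O,k \right)} = -7 + \frac{O}{2}$
$U{\left(b \right)} = - 10 b$ ($U{\left(b \right)} = 2 b \left(-5\right) = - 10 b$)
$o = \frac{18569}{114774}$ ($o = \frac{-24 - -41}{1122} + \frac{255}{1739} = \left(-24 + 41\right) \frac{1}{1122} + 255 \cdot \frac{1}{1739} = 17 \cdot \frac{1}{1122} + \frac{255}{1739} = \frac{1}{66} + \frac{255}{1739} = \frac{18569}{114774} \approx 0.16179$)
$\sqrt{U{\left(M{\left(4,4 \right)} \right)} + o} = \sqrt{- 10 \left(-7 + \frac{1}{2} \cdot 4\right) + \frac{18569}{114774}} = \sqrt{- 10 \left(-7 + 2\right) + \frac{18569}{114774}} = \sqrt{\left(-10\right) \left(-5\right) + \frac{18569}{114774}} = \sqrt{50 + \frac{18569}{114774}} = \sqrt{\frac{5757269}{114774}} = \frac{\sqrt{660784792206}}{114774}$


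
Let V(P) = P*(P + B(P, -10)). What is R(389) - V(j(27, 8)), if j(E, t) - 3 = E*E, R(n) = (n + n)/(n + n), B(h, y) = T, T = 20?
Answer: -550463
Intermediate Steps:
B(h, y) = 20
R(n) = 1 (R(n) = (2*n)/((2*n)) = (2*n)*(1/(2*n)) = 1)
j(E, t) = 3 + E² (j(E, t) = 3 + E*E = 3 + E²)
V(P) = P*(20 + P) (V(P) = P*(P + 20) = P*(20 + P))
R(389) - V(j(27, 8)) = 1 - (3 + 27²)*(20 + (3 + 27²)) = 1 - (3 + 729)*(20 + (3 + 729)) = 1 - 732*(20 + 732) = 1 - 732*752 = 1 - 1*550464 = 1 - 550464 = -550463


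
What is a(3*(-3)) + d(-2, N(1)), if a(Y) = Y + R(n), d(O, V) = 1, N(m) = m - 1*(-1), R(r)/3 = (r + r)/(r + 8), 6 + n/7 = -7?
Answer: -118/83 ≈ -1.4217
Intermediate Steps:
n = -91 (n = -42 + 7*(-7) = -42 - 49 = -91)
R(r) = 6*r/(8 + r) (R(r) = 3*((r + r)/(r + 8)) = 3*((2*r)/(8 + r)) = 3*(2*r/(8 + r)) = 6*r/(8 + r))
N(m) = 1 + m (N(m) = m + 1 = 1 + m)
a(Y) = 546/83 + Y (a(Y) = Y + 6*(-91)/(8 - 91) = Y + 6*(-91)/(-83) = Y + 6*(-91)*(-1/83) = Y + 546/83 = 546/83 + Y)
a(3*(-3)) + d(-2, N(1)) = (546/83 + 3*(-3)) + 1 = (546/83 - 9) + 1 = -201/83 + 1 = -118/83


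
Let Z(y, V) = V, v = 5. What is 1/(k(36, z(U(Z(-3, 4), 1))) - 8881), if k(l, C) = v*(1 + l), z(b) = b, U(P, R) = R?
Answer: -1/8696 ≈ -0.00011500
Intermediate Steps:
k(l, C) = 5 + 5*l (k(l, C) = 5*(1 + l) = 5 + 5*l)
1/(k(36, z(U(Z(-3, 4), 1))) - 8881) = 1/((5 + 5*36) - 8881) = 1/((5 + 180) - 8881) = 1/(185 - 8881) = 1/(-8696) = -1/8696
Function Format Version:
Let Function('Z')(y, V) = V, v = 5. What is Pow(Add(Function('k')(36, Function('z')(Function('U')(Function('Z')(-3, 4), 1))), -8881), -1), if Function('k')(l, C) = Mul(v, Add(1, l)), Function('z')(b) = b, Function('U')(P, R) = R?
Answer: Rational(-1, 8696) ≈ -0.00011500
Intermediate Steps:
Function('k')(l, C) = Add(5, Mul(5, l)) (Function('k')(l, C) = Mul(5, Add(1, l)) = Add(5, Mul(5, l)))
Pow(Add(Function('k')(36, Function('z')(Function('U')(Function('Z')(-3, 4), 1))), -8881), -1) = Pow(Add(Add(5, Mul(5, 36)), -8881), -1) = Pow(Add(Add(5, 180), -8881), -1) = Pow(Add(185, -8881), -1) = Pow(-8696, -1) = Rational(-1, 8696)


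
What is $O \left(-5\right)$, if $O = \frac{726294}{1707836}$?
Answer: $- \frac{1815735}{853918} \approx -2.1264$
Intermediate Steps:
$O = \frac{363147}{853918}$ ($O = 726294 \cdot \frac{1}{1707836} = \frac{363147}{853918} \approx 0.42527$)
$O \left(-5\right) = \frac{363147}{853918} \left(-5\right) = - \frac{1815735}{853918}$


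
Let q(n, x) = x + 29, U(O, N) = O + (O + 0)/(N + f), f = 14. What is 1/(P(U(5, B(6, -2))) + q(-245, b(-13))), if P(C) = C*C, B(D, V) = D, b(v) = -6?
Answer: 16/809 ≈ 0.019778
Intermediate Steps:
U(O, N) = O + O/(14 + N) (U(O, N) = O + (O + 0)/(N + 14) = O + O/(14 + N))
q(n, x) = 29 + x
P(C) = C²
1/(P(U(5, B(6, -2))) + q(-245, b(-13))) = 1/((5*(15 + 6)/(14 + 6))² + (29 - 6)) = 1/((5*21/20)² + 23) = 1/((5*(1/20)*21)² + 23) = 1/((21/4)² + 23) = 1/(441/16 + 23) = 1/(809/16) = 16/809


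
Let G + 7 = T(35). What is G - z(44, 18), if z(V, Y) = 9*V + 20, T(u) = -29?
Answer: -452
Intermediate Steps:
z(V, Y) = 20 + 9*V
G = -36 (G = -7 - 29 = -36)
G - z(44, 18) = -36 - (20 + 9*44) = -36 - (20 + 396) = -36 - 1*416 = -36 - 416 = -452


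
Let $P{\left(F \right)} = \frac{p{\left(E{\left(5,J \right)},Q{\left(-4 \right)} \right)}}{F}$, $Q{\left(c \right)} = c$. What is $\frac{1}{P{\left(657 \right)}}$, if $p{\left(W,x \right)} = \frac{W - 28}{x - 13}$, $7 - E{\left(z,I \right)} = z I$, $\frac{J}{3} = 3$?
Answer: $\frac{3723}{22} \approx 169.23$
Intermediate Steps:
$J = 9$ ($J = 3 \cdot 3 = 9$)
$E{\left(z,I \right)} = 7 - I z$ ($E{\left(z,I \right)} = 7 - z I = 7 - I z$)
$p{\left(W,x \right)} = \frac{-28 + W}{-13 + x}$
$P{\left(F \right)} = \frac{66}{17 F}$ ($P{\left(F \right)} = \frac{\frac{1}{-13 - 4} \left(-28 + \left(7 - 9 \cdot 5\right)\right)}{F} = \frac{\frac{1}{-17} \left(-28 + \left(7 - 45\right)\right)}{F} = \frac{\left(- \frac{1}{17}\right) \left(-28 - 38\right)}{F} = \frac{\left(- \frac{1}{17}\right) \left(-66\right)}{F} = \frac{66}{17 F}$)
$\frac{1}{P{\left(657 \right)}} = \frac{1}{\frac{66}{17} \cdot \frac{1}{657}} = \frac{1}{\frac{22}{3723}} = \frac{3723}{22}$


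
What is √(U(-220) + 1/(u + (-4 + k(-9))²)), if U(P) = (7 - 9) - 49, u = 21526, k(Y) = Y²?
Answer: 2*I*√33254845/1615 ≈ 7.1414*I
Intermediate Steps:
U(P) = -51 (U(P) = -2 - 49 = -51)
√(U(-220) + 1/(u + (-4 + k(-9))²)) = √(-51 + 1/(21526 + (-4 + (-9)²)²)) = √(-51 + 1/(21526 + (-4 + 81)²)) = √(-51 + 1/(21526 + 77²)) = √(-51 + 1/(21526 + 5929)) = √(-51 + 1/27455) = √(-1400204/27455) = 2*I*√33254845/1615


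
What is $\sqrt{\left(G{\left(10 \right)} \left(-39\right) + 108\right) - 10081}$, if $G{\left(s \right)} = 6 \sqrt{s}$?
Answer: $\sqrt{-9973 - 234 \sqrt{10}} \approx 103.5 i$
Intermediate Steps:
$\sqrt{\left(G{\left(10 \right)} \left(-39\right) + 108\right) - 10081} = \sqrt{\left(6 \sqrt{10} \left(-39\right) + 108\right) - 10081} = \sqrt{\left(- 234 \sqrt{10} + 108\right) - 10081} = \sqrt{\left(108 - 234 \sqrt{10}\right) - 10081} = \sqrt{-9973 - 234 \sqrt{10}}$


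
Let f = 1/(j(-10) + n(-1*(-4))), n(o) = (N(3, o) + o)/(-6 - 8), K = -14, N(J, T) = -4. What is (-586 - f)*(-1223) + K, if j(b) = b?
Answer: 7165417/10 ≈ 7.1654e+5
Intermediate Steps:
n(o) = 2/7 - o/14 (n(o) = (-4 + o)/(-6 - 8) = (-4 + o)/(-14) = (-4 + o)*(-1/14) = 2/7 - o/14)
f = -1/10 (f = 1/(-10 + (2/7 - (-1)*(-4)/14)) = 1/(-10 + (2/7 - 1/14*4)) = 1/(-10 + (2/7 - 2/7)) = 1/(-10 + 0) = 1/(-10) = -1/10 ≈ -0.10000)
(-586 - f)*(-1223) + K = (-586 - 1*(-1/10))*(-1223) - 14 = (-586 + 1/10)*(-1223) - 14 = -5859/10*(-1223) - 14 = 7165557/10 - 14 = 7165417/10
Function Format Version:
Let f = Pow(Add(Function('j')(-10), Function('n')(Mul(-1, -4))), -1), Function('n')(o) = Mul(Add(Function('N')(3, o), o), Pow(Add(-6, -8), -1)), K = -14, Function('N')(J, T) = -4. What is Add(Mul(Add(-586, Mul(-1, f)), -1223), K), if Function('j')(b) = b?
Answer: Rational(7165417, 10) ≈ 7.1654e+5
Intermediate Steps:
Function('n')(o) = Add(Rational(2, 7), Mul(Rational(-1, 14), o)) (Function('n')(o) = Mul(Add(-4, o), Pow(Add(-6, -8), -1)) = Mul(Add(-4, o), Pow(-14, -1)) = Mul(Add(-4, o), Rational(-1, 14)) = Add(Rational(2, 7), Mul(Rational(-1, 14), o)))
f = Rational(-1, 10) (f = Pow(Add(-10, Add(Rational(2, 7), Mul(Rational(-1, 14), Mul(-1, -4)))), -1) = Pow(Add(-10, Add(Rational(2, 7), Mul(Rational(-1, 14), 4))), -1) = Pow(Add(-10, Add(Rational(2, 7), Rational(-2, 7))), -1) = Pow(Add(-10, 0), -1) = Pow(-10, -1) = Rational(-1, 10) ≈ -0.10000)
Add(Mul(Add(-586, Mul(-1, f)), -1223), K) = Add(Mul(Add(-586, Mul(-1, Rational(-1, 10))), -1223), -14) = Add(Mul(Add(-586, Rational(1, 10)), -1223), -14) = Add(Mul(Rational(-5859, 10), -1223), -14) = Add(Rational(7165557, 10), -14) = Rational(7165417, 10)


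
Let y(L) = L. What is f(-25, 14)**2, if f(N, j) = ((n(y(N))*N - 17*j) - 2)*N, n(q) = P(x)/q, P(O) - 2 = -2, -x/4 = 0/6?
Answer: 36000000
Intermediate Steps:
x = 0 (x = -0/6 = -4*0 = 0)
P(O) = 0 (P(O) = 2 - 2 = 0)
n(q) = 0 (n(q) = 0/q = 0)
f(N, j) = N*(-2 - 17*j) (f(N, j) = ((0*N - 17*j) - 2)*N = ((0 - 17*j) - 2)*N = (-17*j - 2)*N = (-2 - 17*j)*N = N*(-2 - 17*j))
f(-25, 14)**2 = (-1*(-25)*(2 + 17*14))**2 = (-1*(-25)*(2 + 238))**2 = (-1*(-25)*240)**2 = 6000**2 = 36000000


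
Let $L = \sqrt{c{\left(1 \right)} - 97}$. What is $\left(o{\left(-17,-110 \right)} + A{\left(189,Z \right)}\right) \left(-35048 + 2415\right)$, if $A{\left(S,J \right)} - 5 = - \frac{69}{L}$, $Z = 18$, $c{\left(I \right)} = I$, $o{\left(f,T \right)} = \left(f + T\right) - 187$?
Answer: $10083597 - \frac{750559 i \sqrt{6}}{8} \approx 1.0084 \cdot 10^{7} - 2.2981 \cdot 10^{5} i$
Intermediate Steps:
$o{\left(f,T \right)} = -187 + T + f$ ($o{\left(f,T \right)} = \left(T + f\right) - 187 = -187 + T + f$)
$L = 4 i \sqrt{6}$ ($L = \sqrt{1 - 97} = \sqrt{-96} = 4 i \sqrt{6} \approx 9.798 i$)
$A{\left(S,J \right)} = 5 + \frac{23 i \sqrt{6}}{8}$ ($A{\left(S,J \right)} = 5 - \frac{69}{4 i \sqrt{6}} = 5 - 69 \left(- \frac{i \sqrt{6}}{24}\right) = 5 + \frac{23 i \sqrt{6}}{8}$)
$\left(o{\left(-17,-110 \right)} + A{\left(189,Z \right)}\right) \left(-35048 + 2415\right) = \left(\left(-187 - 110 - 17\right) + \left(5 + \frac{23 i \sqrt{6}}{8}\right)\right) \left(-35048 + 2415\right) = \left(-314 + \left(5 + \frac{23 i \sqrt{6}}{8}\right)\right) \left(-32633\right) = \left(-309 + \frac{23 i \sqrt{6}}{8}\right) \left(-32633\right) = 10083597 - \frac{750559 i \sqrt{6}}{8}$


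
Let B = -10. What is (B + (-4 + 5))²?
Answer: 81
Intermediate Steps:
(B + (-4 + 5))² = (-10 + (-4 + 5))² = (-10 + 1)² = (-9)² = 81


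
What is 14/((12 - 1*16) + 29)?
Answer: 14/25 ≈ 0.56000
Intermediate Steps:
14/((12 - 1*16) + 29) = 14/((12 - 16) + 29) = 14/(-4 + 29) = 14/25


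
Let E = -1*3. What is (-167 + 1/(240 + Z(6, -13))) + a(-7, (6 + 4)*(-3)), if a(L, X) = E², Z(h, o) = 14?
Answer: -40131/254 ≈ -158.00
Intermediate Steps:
E = -3
a(L, X) = 9 (a(L, X) = (-3)² = 9)
(-167 + 1/(240 + Z(6, -13))) + a(-7, (6 + 4)*(-3)) = (-167 + 1/(240 + 14)) + 9 = (-167 + 1/254) + 9 = -42417/254 + 9 = -40131/254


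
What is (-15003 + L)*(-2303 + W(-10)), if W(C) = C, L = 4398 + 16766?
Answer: -14250393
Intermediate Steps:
L = 21164
(-15003 + L)*(-2303 + W(-10)) = (-15003 + 21164)*(-2303 - 10) = 6161*(-2313) = -14250393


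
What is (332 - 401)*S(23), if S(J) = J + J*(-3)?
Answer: 3174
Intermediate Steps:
S(J) = -2*J (S(J) = J - 3*J = -2*J)
(332 - 401)*S(23) = (332 - 401)*(-2*23) = -69*(-46) = 3174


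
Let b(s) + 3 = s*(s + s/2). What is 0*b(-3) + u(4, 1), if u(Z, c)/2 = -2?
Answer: -4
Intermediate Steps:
u(Z, c) = -4 (u(Z, c) = 2*(-2) = -4)
b(s) = -3 + 3*s²/2 (b(s) = -3 + s*(s + s/2) = -3 + s*(3*s/2) = -3 + 3*s²/2)
0*b(-3) + u(4, 1) = 0*(-3 + (3/2)*(-3)²) - 4 = 0*(-3 + (3/2)*9) - 4 = 0*(-3 + 27/2) - 4 = 0*(21/2) - 4 = 0 - 4 = -4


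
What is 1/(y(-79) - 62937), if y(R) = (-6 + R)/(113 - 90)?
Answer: -23/1447636 ≈ -1.5888e-5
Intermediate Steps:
y(R) = -6/23 + R/23 (y(R) = (-6 + R)/23 = (-6 + R)*(1/23) = -6/23 + R/23)
1/(y(-79) - 62937) = 1/((-6/23 + (1/23)*(-79)) - 62937) = 1/((-6/23 - 79/23) - 62937) = 1/(-85/23 - 62937) = 1/(-1447636/23) = -23/1447636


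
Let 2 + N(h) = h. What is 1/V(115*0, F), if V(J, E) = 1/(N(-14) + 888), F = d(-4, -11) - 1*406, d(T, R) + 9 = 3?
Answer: 872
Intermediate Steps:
d(T, R) = -6 (d(T, R) = -9 + 3 = -6)
N(h) = -2 + h
F = -412 (F = -6 - 1*406 = -6 - 406 = -412)
V(J, E) = 1/872 (V(J, E) = 1/((-2 - 14) + 888) = 1/(-16 + 888) = 1/872)
1/V(115*0, F) = 1/(1/872) = 872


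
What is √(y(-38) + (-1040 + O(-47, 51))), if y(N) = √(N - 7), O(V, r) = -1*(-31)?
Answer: √(-1009 + 3*I*√5) ≈ 0.1056 + 31.765*I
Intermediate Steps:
O(V, r) = 31
y(N) = √(-7 + N)
√(y(-38) + (-1040 + O(-47, 51))) = √(√(-7 - 38) + (-1040 + 31)) = √(√(-45) - 1009) = √(3*I*√5 - 1009) = √(-1009 + 3*I*√5)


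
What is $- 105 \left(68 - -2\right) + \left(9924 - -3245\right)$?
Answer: $5819$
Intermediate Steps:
$- 105 \left(68 - -2\right) + \left(9924 - -3245\right) = - 105 \left(68 + 2\right) + \left(9924 + 3245\right) = \left(-105\right) 70 + 13169 = -7350 + 13169 = 5819$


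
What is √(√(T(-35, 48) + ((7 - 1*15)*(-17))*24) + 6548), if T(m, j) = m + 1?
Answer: √(6548 + √3230) ≈ 81.270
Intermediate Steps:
T(m, j) = 1 + m
√(√(T(-35, 48) + ((7 - 1*15)*(-17))*24) + 6548) = √(√((1 - 35) + ((7 - 1*15)*(-17))*24) + 6548) = √(√(-34 + ((7 - 15)*(-17))*24) + 6548) = √(√(-34 - 8*(-17)*24) + 6548) = √(√(-34 + 136*24) + 6548) = √(√(-34 + 3264) + 6548) = √(√3230 + 6548) = √(6548 + √3230)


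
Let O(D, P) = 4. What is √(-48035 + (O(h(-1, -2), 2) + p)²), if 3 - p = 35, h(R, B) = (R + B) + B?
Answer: I*√47251 ≈ 217.37*I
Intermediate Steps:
h(R, B) = R + 2*B (h(R, B) = (B + R) + B = R + 2*B)
p = -32 (p = 3 - 1*35 = 3 - 35 = -32)
√(-48035 + (O(h(-1, -2), 2) + p)²) = √(-48035 + (4 - 32)²) = √(-48035 + (-28)²) = √(-48035 + 784) = √(-47251) = I*√47251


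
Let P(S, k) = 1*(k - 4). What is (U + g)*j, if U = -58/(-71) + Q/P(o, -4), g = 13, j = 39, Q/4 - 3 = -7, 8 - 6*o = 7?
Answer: 43797/71 ≈ 616.86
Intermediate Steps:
o = ⅙ (o = 4/3 - ⅙*7 = 4/3 - 7/6 = ⅙ ≈ 0.16667)
Q = -16 (Q = 12 + 4*(-7) = 12 - 28 = -16)
P(S, k) = -4 + k (P(S, k) = 1*(-4 + k) = -4 + k)
U = 200/71 (U = -58/(-71) - 16/(-4 - 4) = -58*(-1/71) - 16/(-8) = 58/71 - 16*(-⅛) = 58/71 + 2 = 200/71 ≈ 2.8169)
(U + g)*j = (200/71 + 13)*39 = (1123/71)*39 = 43797/71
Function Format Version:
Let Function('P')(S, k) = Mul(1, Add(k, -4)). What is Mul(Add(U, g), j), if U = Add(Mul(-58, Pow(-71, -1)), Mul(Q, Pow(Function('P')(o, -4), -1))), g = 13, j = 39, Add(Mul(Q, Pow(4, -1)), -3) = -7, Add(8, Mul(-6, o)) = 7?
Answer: Rational(43797, 71) ≈ 616.86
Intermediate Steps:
o = Rational(1, 6) (o = Add(Rational(4, 3), Mul(Rational(-1, 6), 7)) = Add(Rational(4, 3), Rational(-7, 6)) = Rational(1, 6) ≈ 0.16667)
Q = -16 (Q = Add(12, Mul(4, -7)) = Add(12, -28) = -16)
Function('P')(S, k) = Add(-4, k) (Function('P')(S, k) = Mul(1, Add(-4, k)) = Add(-4, k))
U = Rational(200, 71) (U = Add(Mul(-58, Pow(-71, -1)), Mul(-16, Pow(Add(-4, -4), -1))) = Add(Mul(-58, Rational(-1, 71)), Mul(-16, Pow(-8, -1))) = Add(Rational(58, 71), Mul(-16, Rational(-1, 8))) = Add(Rational(58, 71), 2) = Rational(200, 71) ≈ 2.8169)
Mul(Add(U, g), j) = Mul(Add(Rational(200, 71), 13), 39) = Mul(Rational(1123, 71), 39) = Rational(43797, 71)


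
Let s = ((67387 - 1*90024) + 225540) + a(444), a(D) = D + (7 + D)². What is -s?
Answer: -406748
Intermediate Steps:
s = 406748 (s = ((67387 - 1*90024) + 225540) + (444 + (7 + 444)²) = ((67387 - 90024) + 225540) + (444 + 451²) = (-22637 + 225540) + (444 + 203401) = 202903 + 203845 = 406748)
-s = -1*406748 = -406748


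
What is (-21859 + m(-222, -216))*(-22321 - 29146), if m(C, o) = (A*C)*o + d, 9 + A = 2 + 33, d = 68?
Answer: -63045067787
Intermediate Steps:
A = 26 (A = -9 + (2 + 33) = -9 + 35 = 26)
m(C, o) = 68 + 26*C*o (m(C, o) = (26*C)*o + 68 = 26*C*o + 68 = 68 + 26*C*o)
(-21859 + m(-222, -216))*(-22321 - 29146) = (-21859 + (68 + 26*(-222)*(-216)))*(-22321 - 29146) = (-21859 + (68 + 1246752))*(-51467) = (-21859 + 1246820)*(-51467) = 1224961*(-51467) = -63045067787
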